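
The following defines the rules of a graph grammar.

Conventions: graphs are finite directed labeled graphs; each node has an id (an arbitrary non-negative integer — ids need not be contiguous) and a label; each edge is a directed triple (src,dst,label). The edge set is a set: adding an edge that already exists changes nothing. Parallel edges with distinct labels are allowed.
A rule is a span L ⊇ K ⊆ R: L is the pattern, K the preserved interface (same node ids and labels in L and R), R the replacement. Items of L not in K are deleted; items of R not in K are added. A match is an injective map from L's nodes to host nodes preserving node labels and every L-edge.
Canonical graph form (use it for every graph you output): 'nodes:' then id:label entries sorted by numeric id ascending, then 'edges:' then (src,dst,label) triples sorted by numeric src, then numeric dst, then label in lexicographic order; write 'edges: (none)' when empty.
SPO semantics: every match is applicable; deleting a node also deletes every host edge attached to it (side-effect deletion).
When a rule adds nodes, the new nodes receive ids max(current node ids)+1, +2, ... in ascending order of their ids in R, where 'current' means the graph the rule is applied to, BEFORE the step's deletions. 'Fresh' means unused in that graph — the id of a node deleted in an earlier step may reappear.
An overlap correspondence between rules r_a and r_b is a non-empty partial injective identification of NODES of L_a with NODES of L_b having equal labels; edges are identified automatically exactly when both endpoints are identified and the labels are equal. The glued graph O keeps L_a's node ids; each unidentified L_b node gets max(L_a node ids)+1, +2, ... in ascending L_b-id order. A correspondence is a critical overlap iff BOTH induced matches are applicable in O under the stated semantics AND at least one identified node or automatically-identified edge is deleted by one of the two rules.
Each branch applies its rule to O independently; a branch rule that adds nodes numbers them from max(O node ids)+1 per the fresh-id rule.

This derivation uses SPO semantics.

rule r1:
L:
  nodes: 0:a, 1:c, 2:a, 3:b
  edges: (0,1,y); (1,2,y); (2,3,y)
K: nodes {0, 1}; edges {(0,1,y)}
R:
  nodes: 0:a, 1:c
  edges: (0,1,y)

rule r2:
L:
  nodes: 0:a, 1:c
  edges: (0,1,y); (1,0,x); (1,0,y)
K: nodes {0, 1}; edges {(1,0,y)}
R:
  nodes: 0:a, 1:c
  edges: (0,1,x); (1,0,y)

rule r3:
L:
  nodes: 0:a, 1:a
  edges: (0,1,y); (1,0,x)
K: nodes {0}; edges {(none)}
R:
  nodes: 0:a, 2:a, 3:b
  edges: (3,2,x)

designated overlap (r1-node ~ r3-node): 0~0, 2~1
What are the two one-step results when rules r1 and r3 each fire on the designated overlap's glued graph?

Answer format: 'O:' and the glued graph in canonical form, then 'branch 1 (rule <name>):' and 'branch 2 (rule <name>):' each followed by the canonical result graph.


O:
nodes: 0:a, 1:c, 2:a, 3:b
edges: (0,1,y); (0,2,y); (1,2,y); (2,0,x); (2,3,y)
branch 1 (rule r1):
nodes: 0:a, 1:c
edges: (0,1,y)
branch 2 (rule r3):
nodes: 0:a, 1:c, 3:b, 4:a, 5:b
edges: (0,1,y); (5,4,x)


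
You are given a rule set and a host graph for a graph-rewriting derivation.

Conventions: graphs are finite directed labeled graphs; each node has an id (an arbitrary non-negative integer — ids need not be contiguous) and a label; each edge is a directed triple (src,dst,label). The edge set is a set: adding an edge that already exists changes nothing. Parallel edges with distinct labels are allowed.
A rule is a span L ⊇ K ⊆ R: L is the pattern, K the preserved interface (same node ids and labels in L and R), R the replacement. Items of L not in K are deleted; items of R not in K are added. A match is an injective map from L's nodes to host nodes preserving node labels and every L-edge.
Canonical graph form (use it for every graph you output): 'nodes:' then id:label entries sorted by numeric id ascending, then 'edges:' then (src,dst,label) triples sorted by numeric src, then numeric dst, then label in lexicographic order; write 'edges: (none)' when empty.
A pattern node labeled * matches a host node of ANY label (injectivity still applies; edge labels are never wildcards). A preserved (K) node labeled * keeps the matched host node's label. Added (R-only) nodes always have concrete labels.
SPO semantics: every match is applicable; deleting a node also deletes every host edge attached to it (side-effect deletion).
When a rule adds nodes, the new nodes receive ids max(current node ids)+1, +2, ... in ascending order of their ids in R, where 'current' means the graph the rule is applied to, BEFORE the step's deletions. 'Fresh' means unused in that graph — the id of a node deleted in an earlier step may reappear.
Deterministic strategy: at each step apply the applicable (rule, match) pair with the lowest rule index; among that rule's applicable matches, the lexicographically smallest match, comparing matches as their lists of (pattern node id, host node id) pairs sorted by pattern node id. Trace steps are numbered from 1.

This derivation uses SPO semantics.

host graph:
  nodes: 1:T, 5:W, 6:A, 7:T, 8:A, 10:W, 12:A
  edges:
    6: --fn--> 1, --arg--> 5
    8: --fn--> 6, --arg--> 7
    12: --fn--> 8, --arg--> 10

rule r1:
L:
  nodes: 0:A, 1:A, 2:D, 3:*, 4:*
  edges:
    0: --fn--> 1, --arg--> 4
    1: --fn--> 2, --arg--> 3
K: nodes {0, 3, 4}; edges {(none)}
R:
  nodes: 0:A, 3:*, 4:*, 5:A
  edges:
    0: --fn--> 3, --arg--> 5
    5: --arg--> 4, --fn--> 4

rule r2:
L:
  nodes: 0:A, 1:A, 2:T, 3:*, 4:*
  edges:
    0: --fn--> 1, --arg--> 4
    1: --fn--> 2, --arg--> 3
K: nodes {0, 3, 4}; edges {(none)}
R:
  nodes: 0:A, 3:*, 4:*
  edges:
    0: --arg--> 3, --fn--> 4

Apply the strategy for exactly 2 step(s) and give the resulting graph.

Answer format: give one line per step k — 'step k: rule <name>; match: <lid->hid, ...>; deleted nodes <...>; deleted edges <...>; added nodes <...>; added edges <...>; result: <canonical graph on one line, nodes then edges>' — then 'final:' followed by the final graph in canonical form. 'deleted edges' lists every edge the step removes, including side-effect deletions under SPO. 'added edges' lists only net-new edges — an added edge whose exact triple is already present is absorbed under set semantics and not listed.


step 1: rule r2; match: 0->8, 1->6, 2->1, 3->5, 4->7; deleted nodes 1, 6; deleted edges (6,1,fn); (6,5,arg); (8,6,fn); (8,7,arg); added nodes (none); added edges (8,5,arg); (8,7,fn); result: nodes: 5:W, 7:T, 8:A, 10:W, 12:A edges: (8,5,arg); (8,7,fn); (12,8,fn); (12,10,arg)
step 2: rule r2; match: 0->12, 1->8, 2->7, 3->5, 4->10; deleted nodes 7, 8; deleted edges (8,5,arg); (8,7,fn); (12,8,fn); (12,10,arg); added nodes (none); added edges (12,5,arg); (12,10,fn); result: nodes: 5:W, 10:W, 12:A edges: (12,5,arg); (12,10,fn)
final:
nodes: 5:W, 10:W, 12:A
edges: (12,5,arg); (12,10,fn)


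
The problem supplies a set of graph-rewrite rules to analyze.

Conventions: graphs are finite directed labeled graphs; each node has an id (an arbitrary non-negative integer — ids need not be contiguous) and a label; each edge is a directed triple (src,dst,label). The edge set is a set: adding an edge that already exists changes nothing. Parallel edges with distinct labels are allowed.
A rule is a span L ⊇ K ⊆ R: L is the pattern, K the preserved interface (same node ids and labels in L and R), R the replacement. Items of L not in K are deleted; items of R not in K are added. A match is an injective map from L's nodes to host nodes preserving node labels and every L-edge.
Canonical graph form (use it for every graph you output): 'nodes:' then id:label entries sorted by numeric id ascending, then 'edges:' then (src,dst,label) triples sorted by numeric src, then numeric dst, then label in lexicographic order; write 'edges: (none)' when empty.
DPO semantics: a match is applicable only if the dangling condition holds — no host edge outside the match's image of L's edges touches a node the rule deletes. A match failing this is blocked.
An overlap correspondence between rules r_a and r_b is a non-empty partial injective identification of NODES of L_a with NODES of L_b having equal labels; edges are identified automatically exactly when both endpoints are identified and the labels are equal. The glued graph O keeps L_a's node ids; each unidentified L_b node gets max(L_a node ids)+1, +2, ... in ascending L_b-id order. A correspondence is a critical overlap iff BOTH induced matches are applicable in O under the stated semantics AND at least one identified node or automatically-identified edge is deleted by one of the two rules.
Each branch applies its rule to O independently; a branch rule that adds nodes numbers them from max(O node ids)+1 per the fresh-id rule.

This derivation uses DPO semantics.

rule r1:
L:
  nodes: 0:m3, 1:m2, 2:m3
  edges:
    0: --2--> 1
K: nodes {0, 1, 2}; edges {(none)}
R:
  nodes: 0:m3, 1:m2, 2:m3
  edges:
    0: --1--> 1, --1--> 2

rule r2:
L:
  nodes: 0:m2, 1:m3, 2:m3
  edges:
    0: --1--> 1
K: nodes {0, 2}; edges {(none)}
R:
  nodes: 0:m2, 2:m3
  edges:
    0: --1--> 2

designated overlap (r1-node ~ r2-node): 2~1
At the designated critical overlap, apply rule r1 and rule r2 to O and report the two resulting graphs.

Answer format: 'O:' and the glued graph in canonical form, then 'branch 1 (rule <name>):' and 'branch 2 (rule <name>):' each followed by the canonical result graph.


O:
nodes: 0:m3, 1:m2, 2:m3, 3:m2, 4:m3
edges: (0,1,2); (3,2,1)
branch 1 (rule r1):
nodes: 0:m3, 1:m2, 2:m3, 3:m2, 4:m3
edges: (0,1,1); (0,2,1); (3,2,1)
branch 2 (rule r2):
nodes: 0:m3, 1:m2, 3:m2, 4:m3
edges: (0,1,2); (3,4,1)


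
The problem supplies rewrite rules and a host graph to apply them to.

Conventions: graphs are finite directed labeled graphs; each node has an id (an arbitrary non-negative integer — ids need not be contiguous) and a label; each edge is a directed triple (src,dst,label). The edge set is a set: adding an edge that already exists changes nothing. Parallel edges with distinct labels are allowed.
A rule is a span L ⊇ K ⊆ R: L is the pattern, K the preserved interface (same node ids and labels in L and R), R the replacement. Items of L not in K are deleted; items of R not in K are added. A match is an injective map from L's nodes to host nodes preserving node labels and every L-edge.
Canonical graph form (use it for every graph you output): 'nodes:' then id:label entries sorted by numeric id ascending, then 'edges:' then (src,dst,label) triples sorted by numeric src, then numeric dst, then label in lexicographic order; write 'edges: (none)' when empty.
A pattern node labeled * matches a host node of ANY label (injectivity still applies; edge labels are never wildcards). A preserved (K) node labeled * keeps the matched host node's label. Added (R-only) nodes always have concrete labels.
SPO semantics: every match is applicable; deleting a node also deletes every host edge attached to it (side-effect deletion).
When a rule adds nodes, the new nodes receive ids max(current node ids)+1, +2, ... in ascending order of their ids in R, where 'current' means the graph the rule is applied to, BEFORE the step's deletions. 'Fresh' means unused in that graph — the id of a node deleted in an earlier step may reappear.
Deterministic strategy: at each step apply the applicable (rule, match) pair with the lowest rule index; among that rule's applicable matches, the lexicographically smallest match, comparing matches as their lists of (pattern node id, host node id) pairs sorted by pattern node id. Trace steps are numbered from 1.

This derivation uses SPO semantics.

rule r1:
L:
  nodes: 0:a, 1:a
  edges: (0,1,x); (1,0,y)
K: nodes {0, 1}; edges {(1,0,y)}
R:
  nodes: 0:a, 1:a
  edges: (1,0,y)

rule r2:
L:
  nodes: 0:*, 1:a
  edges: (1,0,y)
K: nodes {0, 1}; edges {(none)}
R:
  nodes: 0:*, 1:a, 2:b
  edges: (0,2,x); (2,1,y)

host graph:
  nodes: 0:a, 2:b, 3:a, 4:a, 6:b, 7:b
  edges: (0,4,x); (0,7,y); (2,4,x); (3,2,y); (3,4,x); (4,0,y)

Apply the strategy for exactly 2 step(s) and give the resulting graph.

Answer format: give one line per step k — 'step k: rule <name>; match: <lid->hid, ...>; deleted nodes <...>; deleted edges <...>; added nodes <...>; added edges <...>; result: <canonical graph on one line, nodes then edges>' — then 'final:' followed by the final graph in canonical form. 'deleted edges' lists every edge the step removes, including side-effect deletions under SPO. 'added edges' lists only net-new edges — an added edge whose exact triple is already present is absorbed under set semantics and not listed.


step 1: rule r1; match: 0->0, 1->4; deleted nodes (none); deleted edges (0,4,x); added nodes (none); added edges (none); result: nodes: 0:a, 2:b, 3:a, 4:a, 6:b, 7:b edges: (0,7,y); (2,4,x); (3,2,y); (3,4,x); (4,0,y)
step 2: rule r2; match: 0->0, 1->4; deleted nodes (none); deleted edges (4,0,y); added nodes 8; added edges (0,8,x); (8,4,y); result: nodes: 0:a, 2:b, 3:a, 4:a, 6:b, 7:b, 8:b edges: (0,7,y); (0,8,x); (2,4,x); (3,2,y); (3,4,x); (8,4,y)
final:
nodes: 0:a, 2:b, 3:a, 4:a, 6:b, 7:b, 8:b
edges: (0,7,y); (0,8,x); (2,4,x); (3,2,y); (3,4,x); (8,4,y)


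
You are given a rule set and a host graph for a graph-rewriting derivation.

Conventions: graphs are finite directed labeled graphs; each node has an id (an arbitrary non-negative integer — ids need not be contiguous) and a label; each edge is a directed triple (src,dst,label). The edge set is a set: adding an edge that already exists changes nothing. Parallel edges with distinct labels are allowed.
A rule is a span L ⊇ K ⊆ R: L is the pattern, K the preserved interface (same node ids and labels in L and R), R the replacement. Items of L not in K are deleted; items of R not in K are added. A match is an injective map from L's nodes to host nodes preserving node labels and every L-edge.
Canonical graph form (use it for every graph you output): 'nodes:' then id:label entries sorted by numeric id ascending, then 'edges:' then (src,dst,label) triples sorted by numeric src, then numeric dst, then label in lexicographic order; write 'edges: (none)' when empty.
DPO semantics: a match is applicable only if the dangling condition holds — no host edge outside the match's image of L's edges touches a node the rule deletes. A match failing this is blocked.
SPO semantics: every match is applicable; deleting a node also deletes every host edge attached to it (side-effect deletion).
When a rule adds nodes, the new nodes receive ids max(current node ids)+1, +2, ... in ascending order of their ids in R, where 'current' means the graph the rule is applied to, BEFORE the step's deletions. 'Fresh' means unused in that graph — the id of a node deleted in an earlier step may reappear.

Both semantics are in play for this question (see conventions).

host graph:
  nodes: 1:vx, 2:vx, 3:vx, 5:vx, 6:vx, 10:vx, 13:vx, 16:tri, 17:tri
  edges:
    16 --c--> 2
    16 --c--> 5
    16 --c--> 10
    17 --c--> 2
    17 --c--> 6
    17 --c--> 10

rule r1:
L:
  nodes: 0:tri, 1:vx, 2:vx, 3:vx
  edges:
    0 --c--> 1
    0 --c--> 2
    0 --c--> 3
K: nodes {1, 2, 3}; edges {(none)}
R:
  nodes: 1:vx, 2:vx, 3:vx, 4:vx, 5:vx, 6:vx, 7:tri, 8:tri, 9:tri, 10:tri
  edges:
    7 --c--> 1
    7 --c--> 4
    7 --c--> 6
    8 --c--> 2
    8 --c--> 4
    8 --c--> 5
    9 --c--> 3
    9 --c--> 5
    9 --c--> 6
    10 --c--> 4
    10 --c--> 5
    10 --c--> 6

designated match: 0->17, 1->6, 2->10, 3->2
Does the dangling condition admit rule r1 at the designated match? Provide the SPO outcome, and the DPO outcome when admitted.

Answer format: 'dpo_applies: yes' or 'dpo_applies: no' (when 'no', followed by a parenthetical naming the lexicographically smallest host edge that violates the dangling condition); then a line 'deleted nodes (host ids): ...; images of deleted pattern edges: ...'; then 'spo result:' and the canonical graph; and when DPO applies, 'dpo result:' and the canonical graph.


dpo_applies: yes
deleted nodes (host ids): 17; images of deleted pattern edges: (17,2,c); (17,6,c); (17,10,c)
spo result:
nodes: 1:vx, 2:vx, 3:vx, 5:vx, 6:vx, 10:vx, 13:vx, 16:tri, 18:vx, 19:vx, 20:vx, 21:tri, 22:tri, 23:tri, 24:tri
edges: (16,2,c); (16,5,c); (16,10,c); (21,6,c); (21,18,c); (21,20,c); (22,10,c); (22,18,c); (22,19,c); (23,2,c); (23,19,c); (23,20,c); (24,18,c); (24,19,c); (24,20,c)
dpo result:
nodes: 1:vx, 2:vx, 3:vx, 5:vx, 6:vx, 10:vx, 13:vx, 16:tri, 18:vx, 19:vx, 20:vx, 21:tri, 22:tri, 23:tri, 24:tri
edges: (16,2,c); (16,5,c); (16,10,c); (21,6,c); (21,18,c); (21,20,c); (22,10,c); (22,18,c); (22,19,c); (23,2,c); (23,19,c); (23,20,c); (24,18,c); (24,19,c); (24,20,c)


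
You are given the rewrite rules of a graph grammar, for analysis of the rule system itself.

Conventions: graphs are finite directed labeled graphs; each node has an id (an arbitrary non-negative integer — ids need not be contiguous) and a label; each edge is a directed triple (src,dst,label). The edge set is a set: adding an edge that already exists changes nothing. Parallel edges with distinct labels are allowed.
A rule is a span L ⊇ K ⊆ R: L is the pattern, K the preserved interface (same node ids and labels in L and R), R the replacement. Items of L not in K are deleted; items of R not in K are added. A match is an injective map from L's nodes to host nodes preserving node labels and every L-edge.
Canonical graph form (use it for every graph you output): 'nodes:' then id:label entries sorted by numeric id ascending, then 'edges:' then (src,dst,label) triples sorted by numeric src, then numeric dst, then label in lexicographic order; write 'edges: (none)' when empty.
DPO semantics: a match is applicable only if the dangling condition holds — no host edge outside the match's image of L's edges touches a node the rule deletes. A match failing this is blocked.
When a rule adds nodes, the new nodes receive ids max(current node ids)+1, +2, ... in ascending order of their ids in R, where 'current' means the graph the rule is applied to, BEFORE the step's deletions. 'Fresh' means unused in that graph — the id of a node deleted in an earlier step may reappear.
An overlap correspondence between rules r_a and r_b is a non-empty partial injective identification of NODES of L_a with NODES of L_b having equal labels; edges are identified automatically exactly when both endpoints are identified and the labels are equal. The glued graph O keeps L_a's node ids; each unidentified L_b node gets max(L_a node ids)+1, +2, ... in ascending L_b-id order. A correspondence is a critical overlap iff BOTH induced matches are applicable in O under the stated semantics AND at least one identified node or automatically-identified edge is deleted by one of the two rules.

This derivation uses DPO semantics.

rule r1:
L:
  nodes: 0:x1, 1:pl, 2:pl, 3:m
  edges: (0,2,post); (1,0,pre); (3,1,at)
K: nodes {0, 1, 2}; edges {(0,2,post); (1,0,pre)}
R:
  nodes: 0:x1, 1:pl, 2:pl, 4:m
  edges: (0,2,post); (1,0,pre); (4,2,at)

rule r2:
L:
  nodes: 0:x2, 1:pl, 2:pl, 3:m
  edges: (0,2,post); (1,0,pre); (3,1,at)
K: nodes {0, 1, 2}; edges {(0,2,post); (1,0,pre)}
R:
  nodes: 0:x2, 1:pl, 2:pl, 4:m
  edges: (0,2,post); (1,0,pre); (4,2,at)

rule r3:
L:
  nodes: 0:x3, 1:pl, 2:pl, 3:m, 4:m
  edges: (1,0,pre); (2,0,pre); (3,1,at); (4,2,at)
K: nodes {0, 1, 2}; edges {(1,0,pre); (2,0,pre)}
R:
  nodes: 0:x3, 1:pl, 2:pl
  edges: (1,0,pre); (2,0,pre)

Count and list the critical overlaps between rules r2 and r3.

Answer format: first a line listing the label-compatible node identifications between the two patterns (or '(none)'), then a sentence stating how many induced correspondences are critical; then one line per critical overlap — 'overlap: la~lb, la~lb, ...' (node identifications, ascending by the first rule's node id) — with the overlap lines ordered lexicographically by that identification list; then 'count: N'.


label-compatible node identifications between L(r2) and L(r3): 1~1, 1~2, 2~1, 2~2, 3~3, 3~4
4 of the induced correspondences are critical overlaps of r2 and r3.
overlap: 1~1, 2~2, 3~3
overlap: 1~1, 3~3
overlap: 1~2, 2~1, 3~4
overlap: 1~2, 3~4
count: 4


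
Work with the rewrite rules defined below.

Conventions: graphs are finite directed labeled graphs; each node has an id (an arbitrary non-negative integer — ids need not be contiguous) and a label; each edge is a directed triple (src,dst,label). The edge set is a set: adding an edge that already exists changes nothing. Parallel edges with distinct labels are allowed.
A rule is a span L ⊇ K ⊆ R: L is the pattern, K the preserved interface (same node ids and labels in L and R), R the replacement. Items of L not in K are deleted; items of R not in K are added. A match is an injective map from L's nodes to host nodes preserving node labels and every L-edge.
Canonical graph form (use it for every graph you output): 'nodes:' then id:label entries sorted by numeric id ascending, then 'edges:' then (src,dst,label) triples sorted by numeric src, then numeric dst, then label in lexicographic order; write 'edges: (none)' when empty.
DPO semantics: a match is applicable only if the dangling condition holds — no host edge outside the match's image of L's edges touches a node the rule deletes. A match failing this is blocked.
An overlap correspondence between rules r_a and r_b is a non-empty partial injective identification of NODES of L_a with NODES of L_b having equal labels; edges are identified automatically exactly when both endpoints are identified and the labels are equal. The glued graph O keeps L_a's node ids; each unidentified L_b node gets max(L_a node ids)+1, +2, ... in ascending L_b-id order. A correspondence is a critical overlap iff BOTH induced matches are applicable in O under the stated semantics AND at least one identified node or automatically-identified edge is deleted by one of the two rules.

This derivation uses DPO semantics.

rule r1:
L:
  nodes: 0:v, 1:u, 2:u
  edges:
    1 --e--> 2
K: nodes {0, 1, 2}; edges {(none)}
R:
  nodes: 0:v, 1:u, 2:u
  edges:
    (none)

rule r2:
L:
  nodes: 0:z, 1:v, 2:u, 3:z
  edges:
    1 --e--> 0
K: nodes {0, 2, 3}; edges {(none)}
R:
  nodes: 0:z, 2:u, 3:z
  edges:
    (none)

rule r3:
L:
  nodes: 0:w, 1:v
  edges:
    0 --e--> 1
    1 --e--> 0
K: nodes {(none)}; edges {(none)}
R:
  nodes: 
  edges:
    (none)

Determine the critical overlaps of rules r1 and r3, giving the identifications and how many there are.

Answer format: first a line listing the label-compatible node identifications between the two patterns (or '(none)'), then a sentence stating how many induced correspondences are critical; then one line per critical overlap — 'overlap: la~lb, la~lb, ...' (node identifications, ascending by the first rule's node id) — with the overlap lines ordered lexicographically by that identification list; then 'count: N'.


label-compatible node identifications between L(r1) and L(r3): 0~1
1 of the induced correspondences is a critical overlap of r1 and r3.
overlap: 0~1
count: 1


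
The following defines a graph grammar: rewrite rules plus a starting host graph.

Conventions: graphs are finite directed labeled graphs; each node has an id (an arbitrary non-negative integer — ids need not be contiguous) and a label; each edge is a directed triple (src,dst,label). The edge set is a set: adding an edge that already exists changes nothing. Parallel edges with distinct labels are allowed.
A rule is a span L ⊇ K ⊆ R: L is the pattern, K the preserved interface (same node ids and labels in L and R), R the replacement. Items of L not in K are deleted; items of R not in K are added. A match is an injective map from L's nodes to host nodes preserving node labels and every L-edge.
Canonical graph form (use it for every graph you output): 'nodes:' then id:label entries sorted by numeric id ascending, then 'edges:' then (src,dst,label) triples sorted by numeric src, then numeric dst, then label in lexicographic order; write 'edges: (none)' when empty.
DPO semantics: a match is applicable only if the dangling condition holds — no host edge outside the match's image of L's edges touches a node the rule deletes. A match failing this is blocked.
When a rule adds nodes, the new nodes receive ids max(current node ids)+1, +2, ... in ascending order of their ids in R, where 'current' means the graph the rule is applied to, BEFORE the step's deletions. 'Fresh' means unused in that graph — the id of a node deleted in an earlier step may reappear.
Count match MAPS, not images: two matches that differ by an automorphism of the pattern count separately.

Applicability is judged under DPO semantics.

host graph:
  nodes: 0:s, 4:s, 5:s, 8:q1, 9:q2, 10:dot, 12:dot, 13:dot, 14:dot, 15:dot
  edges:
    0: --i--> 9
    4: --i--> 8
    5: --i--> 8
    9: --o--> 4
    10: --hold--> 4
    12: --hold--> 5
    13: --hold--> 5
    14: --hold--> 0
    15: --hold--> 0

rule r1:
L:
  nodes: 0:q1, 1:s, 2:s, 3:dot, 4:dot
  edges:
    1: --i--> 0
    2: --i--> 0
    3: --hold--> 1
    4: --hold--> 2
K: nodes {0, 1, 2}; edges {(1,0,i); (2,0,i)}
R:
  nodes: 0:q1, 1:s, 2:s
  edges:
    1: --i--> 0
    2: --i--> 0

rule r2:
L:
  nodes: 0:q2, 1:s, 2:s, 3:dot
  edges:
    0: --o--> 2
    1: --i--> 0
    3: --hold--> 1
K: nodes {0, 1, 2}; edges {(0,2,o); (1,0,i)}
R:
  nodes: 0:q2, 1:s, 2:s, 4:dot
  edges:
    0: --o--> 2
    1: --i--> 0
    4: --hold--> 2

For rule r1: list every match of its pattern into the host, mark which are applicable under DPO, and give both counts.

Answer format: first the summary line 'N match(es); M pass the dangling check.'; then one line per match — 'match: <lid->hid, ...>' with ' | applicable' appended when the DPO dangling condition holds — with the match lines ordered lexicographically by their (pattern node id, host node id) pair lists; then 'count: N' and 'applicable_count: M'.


4 match(es); 4 pass the dangling check.
match: 0->8, 1->4, 2->5, 3->10, 4->12 | applicable
match: 0->8, 1->4, 2->5, 3->10, 4->13 | applicable
match: 0->8, 1->5, 2->4, 3->12, 4->10 | applicable
match: 0->8, 1->5, 2->4, 3->13, 4->10 | applicable
count: 4
applicable_count: 4


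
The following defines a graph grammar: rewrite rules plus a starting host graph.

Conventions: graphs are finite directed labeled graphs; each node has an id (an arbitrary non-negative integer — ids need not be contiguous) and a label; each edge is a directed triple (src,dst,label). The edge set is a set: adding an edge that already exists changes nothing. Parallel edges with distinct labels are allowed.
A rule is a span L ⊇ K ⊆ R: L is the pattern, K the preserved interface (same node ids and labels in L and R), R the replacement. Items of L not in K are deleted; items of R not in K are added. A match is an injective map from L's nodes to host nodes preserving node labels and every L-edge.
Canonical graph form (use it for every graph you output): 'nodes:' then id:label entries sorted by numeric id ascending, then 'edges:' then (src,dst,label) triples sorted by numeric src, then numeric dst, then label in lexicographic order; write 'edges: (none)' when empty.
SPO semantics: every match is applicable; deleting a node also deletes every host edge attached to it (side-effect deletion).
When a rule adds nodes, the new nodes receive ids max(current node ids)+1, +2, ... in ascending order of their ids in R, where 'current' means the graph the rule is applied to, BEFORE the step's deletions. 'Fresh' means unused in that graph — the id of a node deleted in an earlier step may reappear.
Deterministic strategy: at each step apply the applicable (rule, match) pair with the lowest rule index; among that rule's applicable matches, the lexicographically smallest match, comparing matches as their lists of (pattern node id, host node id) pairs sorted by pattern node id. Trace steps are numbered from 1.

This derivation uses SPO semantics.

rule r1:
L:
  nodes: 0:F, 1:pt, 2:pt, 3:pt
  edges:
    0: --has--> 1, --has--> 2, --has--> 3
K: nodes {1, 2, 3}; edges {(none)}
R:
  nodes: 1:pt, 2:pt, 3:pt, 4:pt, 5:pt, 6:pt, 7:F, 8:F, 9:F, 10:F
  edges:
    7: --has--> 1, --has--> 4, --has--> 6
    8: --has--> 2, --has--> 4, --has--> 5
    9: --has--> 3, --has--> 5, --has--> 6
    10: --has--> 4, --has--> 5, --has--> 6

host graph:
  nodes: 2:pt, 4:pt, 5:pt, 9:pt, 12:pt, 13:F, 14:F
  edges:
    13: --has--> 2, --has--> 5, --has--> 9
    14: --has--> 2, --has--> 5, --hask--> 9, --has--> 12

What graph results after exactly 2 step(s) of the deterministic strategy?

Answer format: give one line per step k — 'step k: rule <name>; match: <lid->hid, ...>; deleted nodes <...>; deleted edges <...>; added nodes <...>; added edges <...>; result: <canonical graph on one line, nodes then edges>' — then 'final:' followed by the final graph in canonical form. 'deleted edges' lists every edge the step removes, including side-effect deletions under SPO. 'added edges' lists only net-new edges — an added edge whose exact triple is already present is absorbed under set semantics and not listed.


step 1: rule r1; match: 0->13, 1->2, 2->5, 3->9; deleted nodes 13; deleted edges (13,2,has); (13,5,has); (13,9,has); added nodes 15, 16, 17, 18, 19, 20, 21; added edges (18,2,has); (18,15,has); (18,17,has); (19,5,has); (19,15,has); (19,16,has); (20,9,has); (20,16,has); (20,17,has); (21,15,has); (21,16,has); (21,17,has); result: nodes: 2:pt, 4:pt, 5:pt, 9:pt, 12:pt, 14:F, 15:pt, 16:pt, 17:pt, 18:F, 19:F, 20:F, 21:F edges: (14,2,has); (14,5,has); (14,9,hask); (14,12,has); (18,2,has); (18,15,has); (18,17,has); (19,5,has); (19,15,has); (19,16,has); (20,9,has); (20,16,has); (20,17,has); (21,15,has); (21,16,has); (21,17,has)
step 2: rule r1; match: 0->14, 1->2, 2->5, 3->12; deleted nodes 14; deleted edges (14,2,has); (14,5,has); (14,9,hask); (14,12,has); added nodes 22, 23, 24, 25, 26, 27, 28; added edges (25,2,has); (25,22,has); (25,24,has); (26,5,has); (26,22,has); (26,23,has); (27,12,has); (27,23,has); (27,24,has); (28,22,has); (28,23,has); (28,24,has); result: nodes: 2:pt, 4:pt, 5:pt, 9:pt, 12:pt, 15:pt, 16:pt, 17:pt, 18:F, 19:F, 20:F, 21:F, 22:pt, 23:pt, 24:pt, 25:F, 26:F, 27:F, 28:F edges: (18,2,has); (18,15,has); (18,17,has); (19,5,has); (19,15,has); (19,16,has); (20,9,has); (20,16,has); (20,17,has); (21,15,has); (21,16,has); (21,17,has); (25,2,has); (25,22,has); (25,24,has); (26,5,has); (26,22,has); (26,23,has); (27,12,has); (27,23,has); (27,24,has); (28,22,has); (28,23,has); (28,24,has)
final:
nodes: 2:pt, 4:pt, 5:pt, 9:pt, 12:pt, 15:pt, 16:pt, 17:pt, 18:F, 19:F, 20:F, 21:F, 22:pt, 23:pt, 24:pt, 25:F, 26:F, 27:F, 28:F
edges: (18,2,has); (18,15,has); (18,17,has); (19,5,has); (19,15,has); (19,16,has); (20,9,has); (20,16,has); (20,17,has); (21,15,has); (21,16,has); (21,17,has); (25,2,has); (25,22,has); (25,24,has); (26,5,has); (26,22,has); (26,23,has); (27,12,has); (27,23,has); (27,24,has); (28,22,has); (28,23,has); (28,24,has)


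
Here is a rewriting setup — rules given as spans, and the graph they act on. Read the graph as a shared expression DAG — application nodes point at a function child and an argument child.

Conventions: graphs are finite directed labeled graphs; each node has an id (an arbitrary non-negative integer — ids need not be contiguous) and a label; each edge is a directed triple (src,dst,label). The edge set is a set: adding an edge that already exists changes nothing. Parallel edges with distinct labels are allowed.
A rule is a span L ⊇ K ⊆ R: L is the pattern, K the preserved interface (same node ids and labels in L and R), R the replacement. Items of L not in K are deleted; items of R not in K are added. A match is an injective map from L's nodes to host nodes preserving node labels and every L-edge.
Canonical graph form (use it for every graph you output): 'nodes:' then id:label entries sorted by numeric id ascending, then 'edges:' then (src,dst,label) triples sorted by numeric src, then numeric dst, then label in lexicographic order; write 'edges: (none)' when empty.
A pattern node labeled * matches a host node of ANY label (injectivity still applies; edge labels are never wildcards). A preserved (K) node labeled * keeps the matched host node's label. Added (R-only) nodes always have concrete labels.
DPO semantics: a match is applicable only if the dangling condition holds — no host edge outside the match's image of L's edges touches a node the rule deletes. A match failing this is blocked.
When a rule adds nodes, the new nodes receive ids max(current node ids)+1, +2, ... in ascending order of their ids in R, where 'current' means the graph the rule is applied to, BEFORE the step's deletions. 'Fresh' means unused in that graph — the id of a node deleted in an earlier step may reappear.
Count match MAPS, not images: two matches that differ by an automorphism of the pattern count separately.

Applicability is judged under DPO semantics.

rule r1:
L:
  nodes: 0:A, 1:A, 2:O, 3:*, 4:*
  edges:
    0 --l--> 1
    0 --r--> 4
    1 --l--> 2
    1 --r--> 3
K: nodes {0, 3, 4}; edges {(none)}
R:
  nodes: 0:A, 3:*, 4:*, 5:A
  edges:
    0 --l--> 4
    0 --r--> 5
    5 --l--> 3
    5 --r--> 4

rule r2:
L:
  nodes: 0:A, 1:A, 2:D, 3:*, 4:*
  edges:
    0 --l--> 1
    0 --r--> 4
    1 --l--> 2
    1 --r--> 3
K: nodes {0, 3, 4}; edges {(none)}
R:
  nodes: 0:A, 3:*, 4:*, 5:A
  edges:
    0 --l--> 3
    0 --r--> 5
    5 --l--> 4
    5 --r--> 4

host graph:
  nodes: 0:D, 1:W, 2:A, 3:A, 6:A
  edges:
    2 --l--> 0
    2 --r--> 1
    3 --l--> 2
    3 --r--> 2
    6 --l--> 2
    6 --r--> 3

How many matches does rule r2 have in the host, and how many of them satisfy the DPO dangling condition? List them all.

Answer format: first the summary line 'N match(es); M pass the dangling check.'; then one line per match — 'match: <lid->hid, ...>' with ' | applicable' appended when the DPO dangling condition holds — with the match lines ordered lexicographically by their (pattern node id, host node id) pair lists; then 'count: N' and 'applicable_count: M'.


1 match(es); 0 pass the dangling check.
match: 0->6, 1->2, 2->0, 3->1, 4->3
count: 1
applicable_count: 0


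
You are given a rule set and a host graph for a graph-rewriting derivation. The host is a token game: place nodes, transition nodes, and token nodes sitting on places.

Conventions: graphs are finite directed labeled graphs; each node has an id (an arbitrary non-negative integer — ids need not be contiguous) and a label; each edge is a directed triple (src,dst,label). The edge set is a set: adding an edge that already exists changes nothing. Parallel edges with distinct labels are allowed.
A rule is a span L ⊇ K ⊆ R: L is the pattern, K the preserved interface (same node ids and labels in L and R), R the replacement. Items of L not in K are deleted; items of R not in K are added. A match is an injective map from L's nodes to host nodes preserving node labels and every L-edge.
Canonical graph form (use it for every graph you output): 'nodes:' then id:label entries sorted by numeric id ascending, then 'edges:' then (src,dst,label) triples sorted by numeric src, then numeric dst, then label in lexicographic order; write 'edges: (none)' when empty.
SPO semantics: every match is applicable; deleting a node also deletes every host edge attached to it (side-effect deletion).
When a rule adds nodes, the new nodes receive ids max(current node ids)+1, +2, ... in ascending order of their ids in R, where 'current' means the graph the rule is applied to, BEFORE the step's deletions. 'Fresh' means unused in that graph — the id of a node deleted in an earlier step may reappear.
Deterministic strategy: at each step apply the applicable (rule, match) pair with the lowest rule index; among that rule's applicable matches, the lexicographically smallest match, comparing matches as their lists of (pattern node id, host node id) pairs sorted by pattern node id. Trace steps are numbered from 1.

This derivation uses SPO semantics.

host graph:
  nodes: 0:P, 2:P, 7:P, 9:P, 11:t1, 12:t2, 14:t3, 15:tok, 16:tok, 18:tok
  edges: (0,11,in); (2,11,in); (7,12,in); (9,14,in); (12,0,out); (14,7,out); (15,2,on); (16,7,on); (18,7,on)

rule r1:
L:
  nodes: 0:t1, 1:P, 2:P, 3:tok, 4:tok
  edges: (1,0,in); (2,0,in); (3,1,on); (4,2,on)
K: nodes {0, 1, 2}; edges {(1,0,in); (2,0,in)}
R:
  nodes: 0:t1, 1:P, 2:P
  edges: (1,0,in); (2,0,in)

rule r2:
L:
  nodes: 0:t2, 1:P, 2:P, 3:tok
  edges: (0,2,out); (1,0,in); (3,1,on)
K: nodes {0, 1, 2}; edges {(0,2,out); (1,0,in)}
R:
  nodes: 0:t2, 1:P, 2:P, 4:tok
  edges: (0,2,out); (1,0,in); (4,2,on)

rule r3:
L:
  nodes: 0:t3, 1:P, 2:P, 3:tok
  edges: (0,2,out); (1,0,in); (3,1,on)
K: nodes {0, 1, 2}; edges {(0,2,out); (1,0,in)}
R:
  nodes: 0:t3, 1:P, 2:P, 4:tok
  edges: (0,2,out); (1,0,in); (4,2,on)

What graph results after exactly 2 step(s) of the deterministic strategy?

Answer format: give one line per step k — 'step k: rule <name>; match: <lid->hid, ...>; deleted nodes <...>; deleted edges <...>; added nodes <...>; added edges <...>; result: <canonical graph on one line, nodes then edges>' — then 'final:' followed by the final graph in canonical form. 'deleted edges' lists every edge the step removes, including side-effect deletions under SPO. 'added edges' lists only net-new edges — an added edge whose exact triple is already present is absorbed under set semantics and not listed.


step 1: rule r2; match: 0->12, 1->7, 2->0, 3->16; deleted nodes 16; deleted edges (16,7,on); added nodes 19; added edges (19,0,on); result: nodes: 0:P, 2:P, 7:P, 9:P, 11:t1, 12:t2, 14:t3, 15:tok, 18:tok, 19:tok edges: (0,11,in); (2,11,in); (7,12,in); (9,14,in); (12,0,out); (14,7,out); (15,2,on); (18,7,on); (19,0,on)
step 2: rule r1; match: 0->11, 1->0, 2->2, 3->19, 4->15; deleted nodes 15, 19; deleted edges (15,2,on); (19,0,on); added nodes (none); added edges (none); result: nodes: 0:P, 2:P, 7:P, 9:P, 11:t1, 12:t2, 14:t3, 18:tok edges: (0,11,in); (2,11,in); (7,12,in); (9,14,in); (12,0,out); (14,7,out); (18,7,on)
final:
nodes: 0:P, 2:P, 7:P, 9:P, 11:t1, 12:t2, 14:t3, 18:tok
edges: (0,11,in); (2,11,in); (7,12,in); (9,14,in); (12,0,out); (14,7,out); (18,7,on)


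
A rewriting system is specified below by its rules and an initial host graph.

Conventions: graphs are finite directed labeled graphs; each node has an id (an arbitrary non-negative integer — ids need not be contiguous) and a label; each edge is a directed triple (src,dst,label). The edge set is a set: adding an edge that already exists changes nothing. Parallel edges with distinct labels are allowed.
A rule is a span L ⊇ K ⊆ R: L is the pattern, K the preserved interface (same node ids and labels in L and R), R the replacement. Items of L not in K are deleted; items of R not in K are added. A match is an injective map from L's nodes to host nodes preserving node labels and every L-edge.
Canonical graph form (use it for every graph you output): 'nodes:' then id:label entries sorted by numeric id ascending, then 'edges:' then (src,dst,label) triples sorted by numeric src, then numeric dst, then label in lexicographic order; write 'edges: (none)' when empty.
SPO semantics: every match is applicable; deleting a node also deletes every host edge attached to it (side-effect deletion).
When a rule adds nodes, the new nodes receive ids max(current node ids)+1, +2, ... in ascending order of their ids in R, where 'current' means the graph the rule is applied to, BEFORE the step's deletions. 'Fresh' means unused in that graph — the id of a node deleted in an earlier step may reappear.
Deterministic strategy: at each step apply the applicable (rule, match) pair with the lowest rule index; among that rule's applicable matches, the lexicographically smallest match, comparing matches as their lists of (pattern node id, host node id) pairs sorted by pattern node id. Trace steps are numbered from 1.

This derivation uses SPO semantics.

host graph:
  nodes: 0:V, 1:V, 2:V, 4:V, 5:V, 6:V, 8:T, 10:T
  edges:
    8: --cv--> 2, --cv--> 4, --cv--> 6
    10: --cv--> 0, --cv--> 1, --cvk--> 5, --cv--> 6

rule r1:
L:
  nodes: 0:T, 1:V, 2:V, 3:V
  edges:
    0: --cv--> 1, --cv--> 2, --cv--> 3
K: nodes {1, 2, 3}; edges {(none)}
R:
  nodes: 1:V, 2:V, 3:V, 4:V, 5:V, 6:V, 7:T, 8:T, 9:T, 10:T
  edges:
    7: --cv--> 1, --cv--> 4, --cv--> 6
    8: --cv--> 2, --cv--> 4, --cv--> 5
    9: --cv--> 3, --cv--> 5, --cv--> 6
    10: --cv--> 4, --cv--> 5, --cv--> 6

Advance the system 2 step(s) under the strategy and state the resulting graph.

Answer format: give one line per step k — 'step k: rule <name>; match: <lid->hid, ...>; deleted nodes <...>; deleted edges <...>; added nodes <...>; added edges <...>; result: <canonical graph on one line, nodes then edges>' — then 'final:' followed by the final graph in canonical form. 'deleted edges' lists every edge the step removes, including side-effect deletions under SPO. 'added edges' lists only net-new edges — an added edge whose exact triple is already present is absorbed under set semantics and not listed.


step 1: rule r1; match: 0->8, 1->2, 2->4, 3->6; deleted nodes 8; deleted edges (8,2,cv); (8,4,cv); (8,6,cv); added nodes 11, 12, 13, 14, 15, 16, 17; added edges (14,2,cv); (14,11,cv); (14,13,cv); (15,4,cv); (15,11,cv); (15,12,cv); (16,6,cv); (16,12,cv); (16,13,cv); (17,11,cv); (17,12,cv); (17,13,cv); result: nodes: 0:V, 1:V, 2:V, 4:V, 5:V, 6:V, 10:T, 11:V, 12:V, 13:V, 14:T, 15:T, 16:T, 17:T edges: (10,0,cv); (10,1,cv); (10,5,cvk); (10,6,cv); (14,2,cv); (14,11,cv); (14,13,cv); (15,4,cv); (15,11,cv); (15,12,cv); (16,6,cv); (16,12,cv); (16,13,cv); (17,11,cv); (17,12,cv); (17,13,cv)
step 2: rule r1; match: 0->10, 1->0, 2->1, 3->6; deleted nodes 10; deleted edges (10,0,cv); (10,1,cv); (10,5,cvk); (10,6,cv); added nodes 18, 19, 20, 21, 22, 23, 24; added edges (21,0,cv); (21,18,cv); (21,20,cv); (22,1,cv); (22,18,cv); (22,19,cv); (23,6,cv); (23,19,cv); (23,20,cv); (24,18,cv); (24,19,cv); (24,20,cv); result: nodes: 0:V, 1:V, 2:V, 4:V, 5:V, 6:V, 11:V, 12:V, 13:V, 14:T, 15:T, 16:T, 17:T, 18:V, 19:V, 20:V, 21:T, 22:T, 23:T, 24:T edges: (14,2,cv); (14,11,cv); (14,13,cv); (15,4,cv); (15,11,cv); (15,12,cv); (16,6,cv); (16,12,cv); (16,13,cv); (17,11,cv); (17,12,cv); (17,13,cv); (21,0,cv); (21,18,cv); (21,20,cv); (22,1,cv); (22,18,cv); (22,19,cv); (23,6,cv); (23,19,cv); (23,20,cv); (24,18,cv); (24,19,cv); (24,20,cv)
final:
nodes: 0:V, 1:V, 2:V, 4:V, 5:V, 6:V, 11:V, 12:V, 13:V, 14:T, 15:T, 16:T, 17:T, 18:V, 19:V, 20:V, 21:T, 22:T, 23:T, 24:T
edges: (14,2,cv); (14,11,cv); (14,13,cv); (15,4,cv); (15,11,cv); (15,12,cv); (16,6,cv); (16,12,cv); (16,13,cv); (17,11,cv); (17,12,cv); (17,13,cv); (21,0,cv); (21,18,cv); (21,20,cv); (22,1,cv); (22,18,cv); (22,19,cv); (23,6,cv); (23,19,cv); (23,20,cv); (24,18,cv); (24,19,cv); (24,20,cv)
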